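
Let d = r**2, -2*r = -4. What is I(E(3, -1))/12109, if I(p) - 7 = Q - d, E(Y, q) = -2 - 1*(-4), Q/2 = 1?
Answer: 5/12109 ≈ 0.00041292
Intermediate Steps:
r = 2 (r = -1/2*(-4) = 2)
Q = 2 (Q = 2*1 = 2)
d = 4 (d = 2**2 = 4)
E(Y, q) = 2 (E(Y, q) = -2 + 4 = 2)
I(p) = 5 (I(p) = 7 + (2 - 1*4) = 7 + (2 - 4) = 7 - 2 = 5)
I(E(3, -1))/12109 = 5/12109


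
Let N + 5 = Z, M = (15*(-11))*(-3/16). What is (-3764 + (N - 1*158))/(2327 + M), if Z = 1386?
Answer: -40656/37727 ≈ -1.0776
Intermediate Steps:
M = 495/16 (M = -(-495)/16 = -165*(-3/16) = 495/16 ≈ 30.938)
N = 1381 (N = -5 + 1386 = 1381)
(-3764 + (N - 1*158))/(2327 + M) = (-3764 + (1381 - 1*158))/(2327 + 495/16) = (-3764 + (1381 - 158))/(37727/16) = (-3764 + 1223)*(16/37727) = -2541*16/37727 = -40656/37727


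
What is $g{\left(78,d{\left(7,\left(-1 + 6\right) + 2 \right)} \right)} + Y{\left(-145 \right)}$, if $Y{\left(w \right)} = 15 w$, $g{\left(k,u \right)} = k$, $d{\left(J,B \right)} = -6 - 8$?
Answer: $-2097$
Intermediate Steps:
$d{\left(J,B \right)} = -14$ ($d{\left(J,B \right)} = -6 - 8 = -14$)
$g{\left(78,d{\left(7,\left(-1 + 6\right) + 2 \right)} \right)} + Y{\left(-145 \right)} = 78 + 15 \left(-145\right) = 78 - 2175 = -2097$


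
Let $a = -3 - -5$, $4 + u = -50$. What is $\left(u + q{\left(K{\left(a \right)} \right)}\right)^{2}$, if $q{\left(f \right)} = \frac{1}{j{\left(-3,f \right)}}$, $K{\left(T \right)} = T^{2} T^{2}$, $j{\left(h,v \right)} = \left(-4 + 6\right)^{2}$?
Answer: $\frac{46225}{16} \approx 2889.1$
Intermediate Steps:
$u = -54$ ($u = -4 - 50 = -54$)
$a = 2$ ($a = -3 + 5 = 2$)
$j{\left(h,v \right)} = 4$ ($j{\left(h,v \right)} = 2^{2} = 4$)
$K{\left(T \right)} = T^{4}$
$q{\left(f \right)} = \frac{1}{4}$
$\left(u + q{\left(K{\left(a \right)} \right)}\right)^{2} = \left(-54 + \frac{1}{4}\right)^{2} = \left(- \frac{215}{4}\right)^{2} = \frac{46225}{16}$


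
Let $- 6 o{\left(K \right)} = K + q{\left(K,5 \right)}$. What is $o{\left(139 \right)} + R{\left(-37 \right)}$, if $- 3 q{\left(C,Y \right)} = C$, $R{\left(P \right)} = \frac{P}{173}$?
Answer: $- \frac{24380}{1557} \approx -15.658$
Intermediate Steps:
$R{\left(P \right)} = \frac{P}{173}$ ($R{\left(P \right)} = P \frac{1}{173} = \frac{P}{173}$)
$q{\left(C,Y \right)} = - \frac{C}{3}$
$o{\left(K \right)} = - \frac{K}{9}$ ($o{\left(K \right)} = - \frac{K - \frac{K}{3}}{6} = - \frac{\frac{2}{3} K}{6} = - \frac{K}{9}$)
$o{\left(139 \right)} + R{\left(-37 \right)} = \left(- \frac{1}{9}\right) 139 + \frac{1}{173} \left(-37\right) = - \frac{139}{9} - \frac{37}{173} = - \frac{24380}{1557}$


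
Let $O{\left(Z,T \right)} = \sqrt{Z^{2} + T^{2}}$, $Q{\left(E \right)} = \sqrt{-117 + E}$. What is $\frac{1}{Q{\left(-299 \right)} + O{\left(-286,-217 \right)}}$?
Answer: $\frac{1}{\sqrt{128885} + 4 i \sqrt{26}} \approx 0.0027765 - 0.00015774 i$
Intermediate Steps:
$O{\left(Z,T \right)} = \sqrt{T^{2} + Z^{2}}$
$\frac{1}{Q{\left(-299 \right)} + O{\left(-286,-217 \right)}} = \frac{1}{\sqrt{-117 - 299} + \sqrt{\left(-217\right)^{2} + \left(-286\right)^{2}}} = \frac{1}{\sqrt{-416} + \sqrt{47089 + 81796}} = \frac{1}{4 i \sqrt{26} + \sqrt{128885}} = \frac{1}{\sqrt{128885} + 4 i \sqrt{26}}$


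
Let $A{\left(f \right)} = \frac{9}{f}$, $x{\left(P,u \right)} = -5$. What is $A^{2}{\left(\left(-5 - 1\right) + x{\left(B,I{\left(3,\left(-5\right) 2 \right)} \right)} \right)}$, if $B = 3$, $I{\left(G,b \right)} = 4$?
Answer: $\frac{81}{121} \approx 0.66942$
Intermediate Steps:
$A^{2}{\left(\left(-5 - 1\right) + x{\left(B,I{\left(3,\left(-5\right) 2 \right)} \right)} \right)} = \left(\frac{9}{\left(-5 - 1\right) - 5}\right)^{2} = \left(\frac{9}{-6 - 5}\right)^{2} = \left(\frac{9}{-11}\right)^{2} = \left(9 \left(- \frac{1}{11}\right)\right)^{2} = \left(- \frac{9}{11}\right)^{2} = \frac{81}{121}$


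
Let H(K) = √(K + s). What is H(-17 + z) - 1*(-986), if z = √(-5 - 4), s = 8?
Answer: 986 + √(-9 + 3*I) ≈ 986.49 + 3.0403*I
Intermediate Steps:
z = 3*I (z = √(-9) = 3*I ≈ 3.0*I)
H(K) = √(8 + K) (H(K) = √(K + 8) = √(8 + K))
H(-17 + z) - 1*(-986) = √(8 + (-17 + 3*I)) - 1*(-986) = √(-9 + 3*I) + 986 = 986 + √(-9 + 3*I)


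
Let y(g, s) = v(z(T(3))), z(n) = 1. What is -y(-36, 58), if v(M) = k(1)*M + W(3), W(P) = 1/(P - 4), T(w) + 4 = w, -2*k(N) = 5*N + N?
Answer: 4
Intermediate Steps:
k(N) = -3*N (k(N) = -(5*N + N)/2 = -3*N)
T(w) = -4 + w
W(P) = 1/(-4 + P)
v(M) = -1 - 3*M (v(M) = (-3*1)*M + 1/(-4 + 3) = -3*M + 1/(-1) = -3*M - 1 = -1 - 3*M)
y(g, s) = -4 (y(g, s) = -1 - 3*1 = -1 - 3 = -4)
-y(-36, 58) = -1*(-4) = 4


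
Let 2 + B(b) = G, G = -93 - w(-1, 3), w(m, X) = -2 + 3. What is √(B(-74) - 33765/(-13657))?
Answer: 3*I*√1938242411/13657 ≈ 9.671*I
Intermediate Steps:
w(m, X) = 1
G = -94 (G = -93 - 1*1 = -93 - 1 = -94)
B(b) = -96 (B(b) = -2 - 94 = -96)
√(B(-74) - 33765/(-13657)) = √(-96 - 33765/(-13657)) = √(-96 - 33765*(-1/13657)) = √(-96 + 33765/13657) = √(-1277307/13657) = 3*I*√1938242411/13657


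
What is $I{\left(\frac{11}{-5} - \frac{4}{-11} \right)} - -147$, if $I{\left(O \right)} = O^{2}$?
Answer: $\frac{454876}{3025} \approx 150.37$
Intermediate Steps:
$I{\left(\frac{11}{-5} - \frac{4}{-11} \right)} - -147 = \left(\frac{11}{-5} - \frac{4}{-11}\right)^{2} - -147 = \left(11 \left(- \frac{1}{5}\right) - - \frac{4}{11}\right)^{2} + 147 = \left(- \frac{11}{5} + \frac{4}{11}\right)^{2} + 147 = \left(- \frac{101}{55}\right)^{2} + 147 = \frac{10201}{3025} + 147 = \frac{454876}{3025}$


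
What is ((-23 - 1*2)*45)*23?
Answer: -25875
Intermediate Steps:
((-23 - 1*2)*45)*23 = ((-23 - 2)*45)*23 = -25*45*23 = -1125*23 = -25875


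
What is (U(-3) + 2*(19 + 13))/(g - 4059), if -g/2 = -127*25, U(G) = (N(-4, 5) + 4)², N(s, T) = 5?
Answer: 5/79 ≈ 0.063291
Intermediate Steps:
U(G) = 81 (U(G) = (5 + 4)² = 9² = 81)
g = 6350 (g = -(-254)*25 = -2*(-3175) = 6350)
(U(-3) + 2*(19 + 13))/(g - 4059) = (81 + 2*(19 + 13))/(6350 - 4059) = (81 + 2*32)/2291 = (81 + 64)*(1/2291) = 145*(1/2291) = 5/79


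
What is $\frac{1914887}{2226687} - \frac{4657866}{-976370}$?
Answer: $\frac{6120623945066}{1087035193095} \approx 5.6306$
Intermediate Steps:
$\frac{1914887}{2226687} - \frac{4657866}{-976370} = 1914887 \cdot \frac{1}{2226687} - - \frac{2328933}{488185} = \frac{1914887}{2226687} + \frac{2328933}{488185} = \frac{6120623945066}{1087035193095}$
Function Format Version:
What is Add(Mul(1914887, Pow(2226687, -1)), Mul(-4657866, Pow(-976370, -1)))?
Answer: Rational(6120623945066, 1087035193095) ≈ 5.6306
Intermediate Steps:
Add(Mul(1914887, Pow(2226687, -1)), Mul(-4657866, Pow(-976370, -1))) = Add(Mul(1914887, Rational(1, 2226687)), Mul(-4657866, Rational(-1, 976370))) = Add(Rational(1914887, 2226687), Rational(2328933, 488185)) = Rational(6120623945066, 1087035193095)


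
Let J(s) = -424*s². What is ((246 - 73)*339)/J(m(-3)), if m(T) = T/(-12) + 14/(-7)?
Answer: -117294/2597 ≈ -45.165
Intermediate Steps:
m(T) = -2 - T/12 (m(T) = T*(-1/12) + 14*(-⅐) = -T/12 - 2 = -2 - T/12)
((246 - 73)*339)/J(m(-3)) = ((246 - 73)*339)/((-424*(-2 - 1/12*(-3))²)) = (173*339)/((-424*(-2 + ¼)²)) = 58647/((-424*(-7/4)²)) = 58647/((-424*49/16)) = 58647/(-2597/2) = 58647*(-2/2597) = -117294/2597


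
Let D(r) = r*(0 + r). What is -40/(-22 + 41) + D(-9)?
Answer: 1499/19 ≈ 78.895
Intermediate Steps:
D(r) = r² (D(r) = r*r = r²)
-40/(-22 + 41) + D(-9) = -40/(-22 + 41) + (-9)² = -40/19 + 81 = 1499/19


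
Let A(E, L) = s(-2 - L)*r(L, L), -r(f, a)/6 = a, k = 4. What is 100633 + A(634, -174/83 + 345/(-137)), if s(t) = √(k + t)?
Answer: 100633 + 2203866*√17454485/129299641 ≈ 1.0070e+5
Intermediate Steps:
r(f, a) = -6*a
s(t) = √(4 + t)
A(E, L) = -6*L*√(2 - L) (A(E, L) = √(4 + (-2 - L))*(-6*L) = √(2 - L)*(-6*L) = -6*L*√(2 - L))
100633 + A(634, -174/83 + 345/(-137)) = 100633 - 6*(-174/83 + 345/(-137))*√(2 - (-174/83 + 345/(-137))) = 100633 - 6*(-174*1/83 + 345*(-1/137))*√(2 - (-174*1/83 + 345*(-1/137))) = 100633 - 6*(-174/83 - 345/137)*√(2 - (-174/83 - 345/137)) = 100633 - 6*(-52473/11371)*√(2 - 1*(-52473/11371)) = 100633 - 6*(-52473/11371)*√(2 + 52473/11371) = 100633 - 6*(-52473/11371)*√(75215/11371) = 100633 - 6*(-52473/11371)*7*√17454485/11371 = 100633 + 2203866*√17454485/129299641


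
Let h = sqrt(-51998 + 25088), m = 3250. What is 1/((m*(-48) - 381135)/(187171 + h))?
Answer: -187171/537135 - I*sqrt(2990)/179045 ≈ -0.34846 - 0.0003054*I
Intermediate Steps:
h = 3*I*sqrt(2990) (h = sqrt(-26910) = 3*I*sqrt(2990) ≈ 164.04*I)
1/((m*(-48) - 381135)/(187171 + h)) = 1/((3250*(-48) - 381135)/(187171 + 3*I*sqrt(2990))) = 1/((-156000 - 381135)/(187171 + 3*I*sqrt(2990))) = 1/(-537135/(187171 + 3*I*sqrt(2990))) = -187171/537135 - I*sqrt(2990)/179045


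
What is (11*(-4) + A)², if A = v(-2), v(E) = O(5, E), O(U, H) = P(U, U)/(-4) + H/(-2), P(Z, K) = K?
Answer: 31329/16 ≈ 1958.1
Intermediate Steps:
O(U, H) = -H/2 - U/4 (O(U, H) = U/(-4) + H/(-2) = U*(-¼) + H*(-½) = -U/4 - H/2 = -H/2 - U/4)
v(E) = -5/4 - E/2 (v(E) = -E/2 - ¼*5 = -E/2 - 5/4 = -5/4 - E/2)
A = -¼ (A = -5/4 - ½*(-2) = -5/4 + 1 = -¼ ≈ -0.25000)
(11*(-4) + A)² = (11*(-4) - ¼)² = (-44 - ¼)² = (-177/4)² = 31329/16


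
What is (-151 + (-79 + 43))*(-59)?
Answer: 11033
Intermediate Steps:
(-151 + (-79 + 43))*(-59) = (-151 - 36)*(-59) = -187*(-59) = 11033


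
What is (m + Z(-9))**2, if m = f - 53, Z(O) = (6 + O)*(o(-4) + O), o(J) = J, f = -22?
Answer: 1296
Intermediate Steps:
Z(O) = (-4 + O)*(6 + O) (Z(O) = (6 + O)*(-4 + O) = (-4 + O)*(6 + O))
m = -75 (m = -22 - 53 = -75)
(m + Z(-9))**2 = (-75 + (-24 + (-9)**2 + 2*(-9)))**2 = (-75 + (-24 + 81 - 18))**2 = (-75 + 39)**2 = (-36)**2 = 1296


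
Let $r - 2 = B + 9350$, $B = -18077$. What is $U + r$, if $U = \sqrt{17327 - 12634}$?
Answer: $-8725 + 19 \sqrt{13} \approx -8656.5$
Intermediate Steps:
$r = -8725$ ($r = 2 + \left(-18077 + 9350\right) = 2 - 8727 = -8725$)
$U = 19 \sqrt{13}$ ($U = \sqrt{4693} = 19 \sqrt{13} \approx 68.505$)
$U + r = 19 \sqrt{13} - 8725 = -8725 + 19 \sqrt{13}$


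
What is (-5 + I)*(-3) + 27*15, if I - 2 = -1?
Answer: 417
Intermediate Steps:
I = 1 (I = 2 - 1 = 1)
(-5 + I)*(-3) + 27*15 = (-5 + 1)*(-3) + 27*15 = -4*(-3) + 405 = 12 + 405 = 417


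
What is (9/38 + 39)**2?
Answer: 2223081/1444 ≈ 1539.5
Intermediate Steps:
(9/38 + 39)**2 = (1491/38)**2 = 2223081/1444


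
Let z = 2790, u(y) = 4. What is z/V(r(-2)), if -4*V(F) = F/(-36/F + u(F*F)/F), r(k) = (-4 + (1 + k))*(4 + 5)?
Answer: 7936/45 ≈ 176.36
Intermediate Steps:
r(k) = -27 + 9*k (r(k) = (-3 + k)*9 = -27 + 9*k)
V(F) = F**2/128 (V(F) = -F/(4*(-36/F + 4/F)) = -F/(4*((-32/F))) = -F*(-F/32)/4 = -(-1)*F**2/128 = F**2/128)
z/V(r(-2)) = 2790/(((-27 + 9*(-2))**2/128)) = 2790/(((-27 - 18)**2/128)) = 2790/(((1/128)*(-45)**2)) = 2790/(((1/128)*2025)) = 2790/(2025/128) = 2790*(128/2025) = 7936/45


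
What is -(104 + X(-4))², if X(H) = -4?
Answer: -10000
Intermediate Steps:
-(104 + X(-4))² = -(104 - 4)² = -1*100² = -1*10000 = -10000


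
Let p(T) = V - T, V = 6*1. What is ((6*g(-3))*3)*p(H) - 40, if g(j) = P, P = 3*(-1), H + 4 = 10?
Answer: -40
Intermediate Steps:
H = 6 (H = -4 + 10 = 6)
V = 6
P = -3
g(j) = -3
p(T) = 6 - T
((6*g(-3))*3)*p(H) - 40 = ((6*(-3))*3)*(6 - 1*6) - 40 = (-18*3)*(6 - 6) - 40 = -54*0 - 40 = 0 - 40 = -40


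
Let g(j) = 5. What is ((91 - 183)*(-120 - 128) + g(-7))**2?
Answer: 520798041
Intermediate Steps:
((91 - 183)*(-120 - 128) + g(-7))**2 = ((91 - 183)*(-120 - 128) + 5)**2 = (-92*(-248) + 5)**2 = (22816 + 5)**2 = 22821**2 = 520798041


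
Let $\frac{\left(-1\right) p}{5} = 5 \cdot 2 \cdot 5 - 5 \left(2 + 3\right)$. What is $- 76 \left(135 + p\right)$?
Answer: $-760$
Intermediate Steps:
$p = -125$ ($p = - 5 \left(5 \cdot 2 \cdot 5 - 5 \left(2 + 3\right)\right) = - 5 \left(10 \cdot 5 - 25\right) = - 5 \left(50 - 25\right) = \left(-5\right) 25 = -125$)
$- 76 \left(135 + p\right) = - 76 \left(135 - 125\right) = \left(-76\right) 10 = -760$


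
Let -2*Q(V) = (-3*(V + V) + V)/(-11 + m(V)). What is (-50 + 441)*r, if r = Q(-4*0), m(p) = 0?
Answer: 0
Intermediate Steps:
Q(V) = -5*V/22 (Q(V) = -(-3*(V + V) + V)/(2*(-11 + 0)) = -(-6*V + V)/(2*(-11)) = -(-6*V + V)*(-1)/(2*11) = -(-5*V)*(-1)/(2*11) = -5*V/22)
r = 0 (r = -(-10)*0/11 = -5/22*0 = 0)
(-50 + 441)*r = (-50 + 441)*0 = 391*0 = 0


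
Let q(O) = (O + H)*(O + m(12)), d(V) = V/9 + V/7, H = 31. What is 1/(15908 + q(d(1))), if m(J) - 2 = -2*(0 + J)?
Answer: 3969/60441322 ≈ 6.5667e-5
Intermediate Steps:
m(J) = 2 - 2*J (m(J) = 2 - 2*(0 + J) = 2 - 2*J)
d(V) = 16*V/63 (d(V) = V*(⅑) + V*(⅐) = V/9 + V/7 = 16*V/63)
q(O) = (-22 + O)*(31 + O) (q(O) = (O + 31)*(O + (2 - 2*12)) = (31 + O)*(O + (2 - 24)) = (31 + O)*(O - 22) = (31 + O)*(-22 + O) = (-22 + O)*(31 + O))
1/(15908 + q(d(1))) = 1/(15908 + (-682 + ((16/63)*1)² + 9*((16/63)*1))) = 1/(15908 + (-682 + (16/63)² + 9*(16/63))) = 1/(15908 + (-682 + 256/3969 + 16/7)) = 1/(15908 - 2697530/3969) = 1/(60441322/3969) = 3969/60441322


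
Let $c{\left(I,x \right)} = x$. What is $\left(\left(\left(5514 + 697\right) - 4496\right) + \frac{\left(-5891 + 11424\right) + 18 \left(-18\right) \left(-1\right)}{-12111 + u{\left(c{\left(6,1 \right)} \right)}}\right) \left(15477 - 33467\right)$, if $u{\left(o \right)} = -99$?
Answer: $- \frac{37660793107}{1221} \approx -3.0844 \cdot 10^{7}$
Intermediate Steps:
$\left(\left(\left(5514 + 697\right) - 4496\right) + \frac{\left(-5891 + 11424\right) + 18 \left(-18\right) \left(-1\right)}{-12111 + u{\left(c{\left(6,1 \right)} \right)}}\right) \left(15477 - 33467\right) = \left(\left(\left(5514 + 697\right) - 4496\right) + \frac{\left(-5891 + 11424\right) + 18 \left(-18\right) \left(-1\right)}{-12111 - 99}\right) \left(15477 - 33467\right) = \left(\left(6211 - 4496\right) + \frac{5533 - -324}{-12210}\right) \left(-17990\right) = \left(1715 + \left(5533 + 324\right) \left(- \frac{1}{12210}\right)\right) \left(-17990\right) = \left(1715 + 5857 \left(- \frac{1}{12210}\right)\right) \left(-17990\right) = \left(1715 - \frac{5857}{12210}\right) \left(-17990\right) = \frac{20934293}{12210} \left(-17990\right) = - \frac{37660793107}{1221}$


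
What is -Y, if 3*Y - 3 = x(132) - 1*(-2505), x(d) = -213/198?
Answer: -165457/198 ≈ -835.64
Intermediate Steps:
x(d) = -71/66 (x(d) = -213*1/198 = -71/66)
Y = 165457/198 (Y = 1 + (-71/66 - 1*(-2505))/3 = 1 + (-71/66 + 2505)/3 = 1 + (⅓)*(165259/66) = 1 + 165259/198 = 165457/198 ≈ 835.64)
-Y = -1*165457/198 = -165457/198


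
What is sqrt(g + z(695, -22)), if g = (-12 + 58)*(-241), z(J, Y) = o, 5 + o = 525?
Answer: 3*I*sqrt(1174) ≈ 102.79*I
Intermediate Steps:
o = 520 (o = -5 + 525 = 520)
z(J, Y) = 520
g = -11086 (g = 46*(-241) = -11086)
sqrt(g + z(695, -22)) = sqrt(-11086 + 520) = sqrt(-10566) = 3*I*sqrt(1174)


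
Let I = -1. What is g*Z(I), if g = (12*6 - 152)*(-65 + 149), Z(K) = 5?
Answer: -33600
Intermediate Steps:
g = -6720 (g = (72 - 152)*84 = -80*84 = -6720)
g*Z(I) = -6720*5 = -33600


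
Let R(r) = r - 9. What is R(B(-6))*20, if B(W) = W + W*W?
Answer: 420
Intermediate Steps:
B(W) = W + W²
R(r) = -9 + r
R(B(-6))*20 = (-9 - 6*(1 - 6))*20 = (-9 - 6*(-5))*20 = (-9 + 30)*20 = 21*20 = 420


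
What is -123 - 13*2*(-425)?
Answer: 10927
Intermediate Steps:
-123 - 13*2*(-425) = -123 - 26*(-425) = -123 + 11050 = 10927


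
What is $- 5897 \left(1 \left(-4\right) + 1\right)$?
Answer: $17691$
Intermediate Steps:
$- 5897 \left(1 \left(-4\right) + 1\right) = - 5897 \left(-4 + 1\right) = \left(-5897\right) \left(-3\right) = 17691$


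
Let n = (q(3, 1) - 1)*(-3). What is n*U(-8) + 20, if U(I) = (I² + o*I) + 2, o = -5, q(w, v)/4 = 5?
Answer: -6022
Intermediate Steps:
q(w, v) = 20 (q(w, v) = 4*5 = 20)
U(I) = 2 + I² - 5*I (U(I) = (I² - 5*I) + 2 = 2 + I² - 5*I)
n = -57 (n = (20 - 1)*(-3) = 19*(-3) = -57)
n*U(-8) + 20 = -57*(2 + (-8)² - 5*(-8)) + 20 = -57*(2 + 64 + 40) + 20 = -57*106 + 20 = -6042 + 20 = -6022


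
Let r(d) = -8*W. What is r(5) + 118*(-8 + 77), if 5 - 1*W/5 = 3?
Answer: 8062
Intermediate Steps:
W = 10 (W = 25 - 5*3 = 25 - 15 = 10)
r(d) = -80 (r(d) = -8*10 = -80)
r(5) + 118*(-8 + 77) = -80 + 118*(-8 + 77) = -80 + 118*69 = -80 + 8142 = 8062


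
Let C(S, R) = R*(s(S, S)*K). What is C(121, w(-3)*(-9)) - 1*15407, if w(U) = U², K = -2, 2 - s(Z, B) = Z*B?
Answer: -2386925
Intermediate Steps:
s(Z, B) = 2 - B*Z (s(Z, B) = 2 - Z*B = 2 - B*Z)
C(S, R) = R*(-4 + 2*S²) (C(S, R) = R*((2 - S*S)*(-2)) = R*((2 - S²)*(-2)) = R*(-4 + 2*S²))
C(121, w(-3)*(-9)) - 1*15407 = 2*((-3)²*(-9))*(-2 + 121²) - 1*15407 = 2*(9*(-9))*(-2 + 14641) - 15407 = 2*(-81)*14639 - 15407 = -2371518 - 15407 = -2386925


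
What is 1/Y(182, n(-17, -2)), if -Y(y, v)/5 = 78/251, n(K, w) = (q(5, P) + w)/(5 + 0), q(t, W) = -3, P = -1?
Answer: -251/390 ≈ -0.64359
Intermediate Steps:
n(K, w) = -⅗ + w/5 (n(K, w) = (-3 + w)/(5 + 0) = (-3 + w)/5 = (-3 + w)*(⅕) = -⅗ + w/5)
Y(y, v) = -390/251
1/Y(182, n(-17, -2)) = 1/(-390/251) = -251/390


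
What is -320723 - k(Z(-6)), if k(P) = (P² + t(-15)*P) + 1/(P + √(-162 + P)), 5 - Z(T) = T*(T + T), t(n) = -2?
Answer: -1534982361/4718 + I*√229/4718 ≈ -3.2535e+5 + 0.0032074*I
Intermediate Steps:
Z(T) = 5 - 2*T² (Z(T) = 5 - T*(T + T) = 5 - T*2*T = 5 - 2*T²)
k(P) = P² + 1/(P + √(-162 + P)) - 2*P (k(P) = (P² - 2*P) + 1/(P + √(-162 + P)) = P² + 1/(P + √(-162 + P)) - 2*P)
-320723 - k(Z(-6)) = -320723 - (1 + (5 - 2*(-6)²)³ - 2*(5 - 2*(-6)²)² + (5 - 2*(-6)²)²*√(-162 + (5 - 2*(-6)²)) - 2*(5 - 2*(-6)²)*√(-162 + (5 - 2*(-6)²)))/((5 - 2*(-6)²) + √(-162 + (5 - 2*(-6)²))) = -320723 - (1 + (5 - 2*36)³ - 2*(5 - 2*36)² + (5 - 2*36)²*√(-162 + (5 - 2*36)) - 2*(5 - 2*36)*√(-162 + (5 - 2*36)))/((5 - 2*36) + √(-162 + (5 - 2*36))) = -320723 - (1 + (5 - 72)³ - 2*(5 - 72)² + (5 - 72)²*√(-162 + (5 - 72)) - 2*(5 - 72)*√(-162 + (5 - 72)))/((5 - 72) + √(-162 + (5 - 72))) = -320723 - (1 + (-67)³ - 2*(-67)² + (-67)²*√(-162 - 67) - 2*(-67)*√(-162 - 67))/(-67 + √(-162 - 67)) = -320723 - (1 - 300763 - 2*4489 + 4489*√(-229) - 2*(-67)*√(-229))/(-67 + √(-229)) = -320723 - (1 - 300763 - 8978 + 4489*(I*√229) - 2*(-67)*I*√229)/(-67 + I*√229) = -320723 - (1 - 300763 - 8978 + 4489*I*√229 + 134*I*√229)/(-67 + I*√229) = -320723 - (-309740 + 4623*I*√229)/(-67 + I*√229)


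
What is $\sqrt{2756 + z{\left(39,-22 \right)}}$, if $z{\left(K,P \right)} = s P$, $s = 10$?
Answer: $2 \sqrt{634} \approx 50.359$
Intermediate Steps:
$z{\left(K,P \right)} = 10 P$
$\sqrt{2756 + z{\left(39,-22 \right)}} = \sqrt{2756 + 10 \left(-22\right)} = \sqrt{2756 - 220} = \sqrt{2536} = 2 \sqrt{634}$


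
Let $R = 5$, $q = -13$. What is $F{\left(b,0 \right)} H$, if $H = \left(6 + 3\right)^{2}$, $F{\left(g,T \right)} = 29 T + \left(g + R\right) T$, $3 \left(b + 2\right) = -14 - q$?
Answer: $0$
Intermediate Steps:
$b = - \frac{7}{3}$ ($b = -2 + \frac{-14 - -13}{3} = -2 + \frac{-14 + 13}{3} = -2 + \frac{1}{3} \left(-1\right) = -2 - \frac{1}{3} = - \frac{7}{3} \approx -2.3333$)
$F{\left(g,T \right)} = 29 T + T \left(5 + g\right)$ ($F{\left(g,T \right)} = 29 T + \left(g + 5\right) T = 29 T + \left(5 + g\right) T = 29 T + T \left(5 + g\right)$)
$H = 81$ ($H = 9^{2} = 81$)
$F{\left(b,0 \right)} H = 0 \left(34 - \frac{7}{3}\right) 81 = 0 \cdot \frac{95}{3} \cdot 81 = 0 \cdot 81 = 0$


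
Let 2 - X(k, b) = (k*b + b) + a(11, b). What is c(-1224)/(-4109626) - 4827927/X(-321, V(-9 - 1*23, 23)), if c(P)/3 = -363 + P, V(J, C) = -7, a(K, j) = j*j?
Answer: 19840985213709/9398714662 ≈ 2111.0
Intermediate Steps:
a(K, j) = j²
X(k, b) = 2 - b - b² - b*k (X(k, b) = 2 - ((k*b + b) + b²) = 2 - ((b*k + b) + b²) = 2 - ((b + b*k) + b²) = 2 - (b + b² + b*k) = 2 + (-b - b² - b*k) = 2 - b - b² - b*k)
c(P) = -1089 + 3*P (c(P) = 3*(-363 + P) = -1089 + 3*P)
c(-1224)/(-4109626) - 4827927/X(-321, V(-9 - 1*23, 23)) = (-1089 + 3*(-1224))/(-4109626) - 4827927/(2 - 1*(-7) - 1*(-7)² - 1*(-7)*(-321)) = (-1089 - 3672)*(-1/4109626) - 4827927/(2 + 7 - 1*49 - 2247) = -4761*(-1/4109626) - 4827927/(2 + 7 - 49 - 2247) = 4761/4109626 - 4827927/(-2287) = 4761/4109626 - 4827927*(-1/2287) = 4761/4109626 + 4827927/2287 = 19840985213709/9398714662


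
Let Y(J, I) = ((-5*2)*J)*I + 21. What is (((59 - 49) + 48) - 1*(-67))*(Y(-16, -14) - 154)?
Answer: -296625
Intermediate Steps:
Y(J, I) = 21 - 10*I*J (Y(J, I) = (-10*J)*I + 21 = -10*I*J + 21 = 21 - 10*I*J)
(((59 - 49) + 48) - 1*(-67))*(Y(-16, -14) - 154) = (((59 - 49) + 48) - 1*(-67))*((21 - 10*(-14)*(-16)) - 154) = ((10 + 48) + 67)*((21 - 2240) - 154) = (58 + 67)*(-2219 - 154) = 125*(-2373) = -296625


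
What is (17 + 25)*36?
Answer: 1512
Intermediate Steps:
(17 + 25)*36 = 42*36 = 1512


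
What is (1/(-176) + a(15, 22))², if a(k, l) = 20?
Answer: 12383361/30976 ≈ 399.77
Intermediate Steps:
(1/(-176) + a(15, 22))² = (1/(-176) + 20)² = (-1/176 + 20)² = (3519/176)² = 12383361/30976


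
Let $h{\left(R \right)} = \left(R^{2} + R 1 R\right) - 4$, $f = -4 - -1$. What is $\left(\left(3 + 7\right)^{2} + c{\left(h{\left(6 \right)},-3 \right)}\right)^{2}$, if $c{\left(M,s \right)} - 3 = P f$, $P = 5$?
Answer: $7744$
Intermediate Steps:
$f = -3$ ($f = -4 + 1 = -3$)
$h{\left(R \right)} = -4 + 2 R^{2}$ ($h{\left(R \right)} = \left(R^{2} + R R\right) - 4 = \left(R^{2} + R^{2}\right) - 4 = 2 R^{2} - 4 = -4 + 2 R^{2}$)
$c{\left(M,s \right)} = -12$ ($c{\left(M,s \right)} = 3 + 5 \left(-3\right) = 3 - 15 = -12$)
$\left(\left(3 + 7\right)^{2} + c{\left(h{\left(6 \right)},-3 \right)}\right)^{2} = \left(\left(3 + 7\right)^{2} - 12\right)^{2} = \left(10^{2} - 12\right)^{2} = \left(100 - 12\right)^{2} = 88^{2} = 7744$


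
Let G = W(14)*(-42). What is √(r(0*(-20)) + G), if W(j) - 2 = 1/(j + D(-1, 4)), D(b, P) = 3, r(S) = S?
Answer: 7*I*√510/17 ≈ 9.299*I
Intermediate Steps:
W(j) = 2 + 1/(3 + j) (W(j) = 2 + 1/(j + 3) = 2 + 1/(3 + j))
G = -1470/17 (G = ((7 + 2*14)/(3 + 14))*(-42) = ((7 + 28)/17)*(-42) = ((1/17)*35)*(-42) = (35/17)*(-42) = -1470/17 ≈ -86.471)
√(r(0*(-20)) + G) = √(0*(-20) - 1470/17) = √(0 - 1470/17) = √(-1470/17) = 7*I*√510/17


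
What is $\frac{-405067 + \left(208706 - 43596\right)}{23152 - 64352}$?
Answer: $\frac{239957}{41200} \approx 5.8242$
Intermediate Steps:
$\frac{-405067 + \left(208706 - 43596\right)}{23152 - 64352} = \frac{-405067 + \left(208706 - 43596\right)}{-41200} = \left(-405067 + 165110\right) \left(- \frac{1}{41200}\right) = \left(-239957\right) \left(- \frac{1}{41200}\right) = \frac{239957}{41200}$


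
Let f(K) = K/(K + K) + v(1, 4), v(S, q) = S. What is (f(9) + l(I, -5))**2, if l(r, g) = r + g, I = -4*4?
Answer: 1521/4 ≈ 380.25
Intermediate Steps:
f(K) = 3/2 (f(K) = K/(K + K) + 1 = K/((2*K)) + 1 = K*(1/(2*K)) + 1 = 1/2 + 1 = 3/2)
I = -16
l(r, g) = g + r
(f(9) + l(I, -5))**2 = (3/2 + (-5 - 16))**2 = (3/2 - 21)**2 = (-39/2)**2 = 1521/4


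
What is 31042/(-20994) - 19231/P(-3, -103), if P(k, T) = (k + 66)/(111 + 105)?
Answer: -4844936015/73479 ≈ -65936.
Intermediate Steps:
P(k, T) = 11/36 + k/216 (P(k, T) = (66 + k)/216 = (66 + k)*(1/216) = 11/36 + k/216)
31042/(-20994) - 19231/P(-3, -103) = 31042/(-20994) - 19231/(11/36 + (1/216)*(-3)) = 31042*(-1/20994) - 19231/(11/36 - 1/72) = -15521/10497 - 19231/7/24 = -15521/10497 - 19231*24/7 = -15521/10497 - 461544/7 = -4844936015/73479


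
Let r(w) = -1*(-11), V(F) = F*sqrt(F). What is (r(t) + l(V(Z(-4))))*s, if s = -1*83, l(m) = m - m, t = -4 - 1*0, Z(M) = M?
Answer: -913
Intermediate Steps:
t = -4 (t = -4 + 0 = -4)
V(F) = F**(3/2)
r(w) = 11
l(m) = 0
s = -83
(r(t) + l(V(Z(-4))))*s = (11 + 0)*(-83) = 11*(-83) = -913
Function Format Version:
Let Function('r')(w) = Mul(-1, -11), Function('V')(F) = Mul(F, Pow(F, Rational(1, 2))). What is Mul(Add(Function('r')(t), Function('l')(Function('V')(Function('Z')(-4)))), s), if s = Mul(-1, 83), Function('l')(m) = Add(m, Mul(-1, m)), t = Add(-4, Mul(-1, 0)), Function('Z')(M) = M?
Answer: -913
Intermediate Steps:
t = -4 (t = Add(-4, 0) = -4)
Function('V')(F) = Pow(F, Rational(3, 2))
Function('r')(w) = 11
Function('l')(m) = 0
s = -83
Mul(Add(Function('r')(t), Function('l')(Function('V')(Function('Z')(-4)))), s) = Mul(Add(11, 0), -83) = Mul(11, -83) = -913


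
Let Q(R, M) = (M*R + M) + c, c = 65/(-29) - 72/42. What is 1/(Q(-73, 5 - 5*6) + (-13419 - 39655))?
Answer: -203/10409425 ≈ -1.9502e-5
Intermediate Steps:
c = -803/203 (c = 65*(-1/29) - 72*1/42 = -65/29 - 12/7 = -803/203 ≈ -3.9557)
Q(R, M) = -803/203 + M + M*R (Q(R, M) = (M*R + M) - 803/203 = (M + M*R) - 803/203 = -803/203 + M + M*R)
1/(Q(-73, 5 - 5*6) + (-13419 - 39655)) = 1/((-803/203 + (5 - 5*6) + (5 - 5*6)*(-73)) + (-13419 - 39655)) = 1/((-803/203 + (5 - 30) + (5 - 30)*(-73)) - 53074) = 1/((-803/203 - 25 - 25*(-73)) - 53074) = 1/((-803/203 - 25 + 1825) - 53074) = 1/(364597/203 - 53074) = 1/(-10409425/203) = -203/10409425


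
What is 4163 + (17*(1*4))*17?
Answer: 5319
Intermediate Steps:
4163 + (17*(1*4))*17 = 4163 + (17*4)*17 = 4163 + 68*17 = 4163 + 1156 = 5319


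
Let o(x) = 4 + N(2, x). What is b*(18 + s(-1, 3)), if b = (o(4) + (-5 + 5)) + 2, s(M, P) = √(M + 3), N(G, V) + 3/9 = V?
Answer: 174 + 29*√2/3 ≈ 187.67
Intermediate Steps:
N(G, V) = -⅓ + V
o(x) = 11/3 + x (o(x) = 4 + (-⅓ + x) = 11/3 + x)
s(M, P) = √(3 + M)
b = 29/3 (b = ((11/3 + 4) + (-5 + 5)) + 2 = (23/3 + 0) + 2 = 23/3 + 2 = 29/3 ≈ 9.6667)
b*(18 + s(-1, 3)) = 29*(18 + √(3 - 1))/3 = 29*(18 + √2)/3 = 174 + 29*√2/3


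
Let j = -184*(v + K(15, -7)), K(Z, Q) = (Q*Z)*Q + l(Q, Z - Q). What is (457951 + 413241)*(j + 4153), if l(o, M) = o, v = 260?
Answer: -154757675688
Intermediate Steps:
K(Z, Q) = Q + Z*Q² (K(Z, Q) = (Q*Z)*Q + Q = Z*Q² + Q = Q + Z*Q²)
j = -181792 (j = -184*(260 - 7*(1 - 7*15)) = -184*(260 - 7*(1 - 105)) = -184*(260 - 7*(-104)) = -184*(260 + 728) = -184*988 = -181792)
(457951 + 413241)*(j + 4153) = (457951 + 413241)*(-181792 + 4153) = 871192*(-177639) = -154757675688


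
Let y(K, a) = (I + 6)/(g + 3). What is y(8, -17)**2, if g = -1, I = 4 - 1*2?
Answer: 16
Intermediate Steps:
I = 2 (I = 4 - 2 = 2)
y(K, a) = 4 (y(K, a) = (2 + 6)/(-1 + 3) = 8/2 = 8*(1/2) = 4)
y(8, -17)**2 = 4**2 = 16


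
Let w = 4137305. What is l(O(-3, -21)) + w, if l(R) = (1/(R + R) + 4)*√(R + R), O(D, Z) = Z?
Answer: 4137305 + 167*I*√42/42 ≈ 4.1373e+6 + 25.769*I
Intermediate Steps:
l(R) = √2*√R*(4 + 1/(2*R)) (l(R) = (1/(2*R) + 4)*√(2*R) = (1/(2*R) + 4)*(√2*√R) = (4 + 1/(2*R))*(√2*√R) = √2*√R*(4 + 1/(2*R)))
l(O(-3, -21)) + w = √2*(1 + 8*(-21))/(2*√(-21)) + 4137305 = √2*(-I*√21/21)*(1 - 168)/2 + 4137305 = (½)*√2*(-I*√21/21)*(-167) + 4137305 = 167*I*√42/42 + 4137305 = 4137305 + 167*I*√42/42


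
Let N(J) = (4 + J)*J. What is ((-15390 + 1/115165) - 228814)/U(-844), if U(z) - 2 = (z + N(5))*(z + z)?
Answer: -28123753659/155324647810 ≈ -0.18106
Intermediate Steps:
N(J) = J*(4 + J)
U(z) = 2 + 2*z*(45 + z) (U(z) = 2 + (z + 5*(4 + 5))*(z + z) = 2 + (z + 5*9)*(2*z) = 2 + (z + 45)*(2*z) = 2 + (45 + z)*(2*z) = 2 + 2*z*(45 + z))
((-15390 + 1/115165) - 228814)/U(-844) = ((-15390 + 1/115165) - 228814)/(2 + 2*(-844)² + 90*(-844)) = ((-15390 + 1/115165) - 228814)/(2 + 2*712336 - 75960) = (-1772389349/115165 - 228814)/(2 + 1424672 - 75960) = -28123753659/115165/1348714 = -28123753659/115165*1/1348714 = -28123753659/155324647810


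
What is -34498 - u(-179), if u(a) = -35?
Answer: -34463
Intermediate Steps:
-34498 - u(-179) = -34498 - 1*(-35) = -34498 + 35 = -34463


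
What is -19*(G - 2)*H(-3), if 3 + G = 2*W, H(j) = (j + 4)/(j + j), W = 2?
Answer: -19/6 ≈ -3.1667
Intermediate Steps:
H(j) = (4 + j)/(2*j) (H(j) = (4 + j)/((2*j)) = (4 + j)*(1/(2*j)) = (4 + j)/(2*j))
G = 1 (G = -3 + 2*2 = -3 + 4 = 1)
-19*(G - 2)*H(-3) = -19*(1 - 2)*(½)*(4 - 3)/(-3) = -(-19)*(½)*(-⅓)*1 = -(-19)*(-1)/6 = -19*⅙ = -19/6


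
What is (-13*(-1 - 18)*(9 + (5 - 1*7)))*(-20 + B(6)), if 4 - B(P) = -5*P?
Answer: 24206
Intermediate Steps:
B(P) = 4 + 5*P (B(P) = 4 - (-5)*P = 4 + 5*P)
(-13*(-1 - 18)*(9 + (5 - 1*7)))*(-20 + B(6)) = (-13*(-1 - 18)*(9 + (5 - 1*7)))*(-20 + (4 + 5*6)) = (-(-247)*(9 + (5 - 7)))*(-20 + (4 + 30)) = (-(-247)*(9 - 2))*(-20 + 34) = -(-247)*7*14 = -13*(-133)*14 = 1729*14 = 24206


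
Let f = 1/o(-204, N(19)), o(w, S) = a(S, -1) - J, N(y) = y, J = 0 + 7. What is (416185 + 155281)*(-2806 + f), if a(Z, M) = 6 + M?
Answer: -1603819329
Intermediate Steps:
J = 7
o(w, S) = -2 (o(w, S) = (6 - 1) - 1*7 = 5 - 7 = -2)
f = -½ (f = 1/(-2) = -½ ≈ -0.50000)
(416185 + 155281)*(-2806 + f) = (416185 + 155281)*(-2806 - ½) = 571466*(-5613/2) = -1603819329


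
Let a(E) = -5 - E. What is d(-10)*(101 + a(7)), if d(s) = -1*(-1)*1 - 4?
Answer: -267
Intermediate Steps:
d(s) = -3 (d(s) = 1*1 - 4 = 1 - 4 = -3)
d(-10)*(101 + a(7)) = -3*(101 + (-5 - 1*7)) = -3*(101 + (-5 - 7)) = -3*(101 - 12) = -3*89 = -267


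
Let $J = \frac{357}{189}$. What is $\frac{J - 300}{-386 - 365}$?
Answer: $\frac{2683}{6759} \approx 0.39695$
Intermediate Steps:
$J = \frac{17}{9}$ ($J = 357 \cdot \frac{1}{189} = \frac{17}{9} \approx 1.8889$)
$\frac{J - 300}{-386 - 365} = \frac{\frac{17}{9} - 300}{-386 - 365} = - \frac{2683}{9 \left(-751\right)} = \left(- \frac{2683}{9}\right) \left(- \frac{1}{751}\right) = \frac{2683}{6759}$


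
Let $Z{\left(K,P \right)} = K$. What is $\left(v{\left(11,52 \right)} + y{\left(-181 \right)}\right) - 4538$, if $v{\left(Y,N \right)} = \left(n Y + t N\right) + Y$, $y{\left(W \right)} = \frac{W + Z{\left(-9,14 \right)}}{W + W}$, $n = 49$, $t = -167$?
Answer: $- \frac{2293537}{181} \approx -12671.0$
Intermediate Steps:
$y{\left(W \right)} = \frac{-9 + W}{2 W}$ ($y{\left(W \right)} = \frac{W - 9}{W + W} = \frac{-9 + W}{2 W}$)
$v{\left(Y,N \right)} = - 167 N + 50 Y$ ($v{\left(Y,N \right)} = \left(49 Y - 167 N\right) + Y = \left(- 167 N + 49 Y\right) + Y = - 167 N + 50 Y$)
$\left(v{\left(11,52 \right)} + y{\left(-181 \right)}\right) - 4538 = \left(\left(\left(-167\right) 52 + 50 \cdot 11\right) + \frac{-9 - 181}{2 \left(-181\right)}\right) - 4538 = \left(\left(-8684 + 550\right) + \frac{1}{2} \left(- \frac{1}{181}\right) \left(-190\right)\right) - 4538 = \left(-8134 + \frac{95}{181}\right) - 4538 = - \frac{1472159}{181} - 4538 = - \frac{2293537}{181}$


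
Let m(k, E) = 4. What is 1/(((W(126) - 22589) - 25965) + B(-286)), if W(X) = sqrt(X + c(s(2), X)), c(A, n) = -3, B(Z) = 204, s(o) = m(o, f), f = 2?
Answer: -48350/2337722377 - sqrt(123)/2337722377 ≈ -2.0687e-5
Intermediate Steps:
s(o) = 4
W(X) = sqrt(-3 + X) (W(X) = sqrt(X - 3) = sqrt(-3 + X))
1/(((W(126) - 22589) - 25965) + B(-286)) = 1/(((sqrt(-3 + 126) - 22589) - 25965) + 204) = 1/(((sqrt(123) - 22589) - 25965) + 204) = 1/(((-22589 + sqrt(123)) - 25965) + 204) = 1/((-48554 + sqrt(123)) + 204) = 1/(-48350 + sqrt(123))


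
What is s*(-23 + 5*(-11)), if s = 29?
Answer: -2262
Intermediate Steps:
s*(-23 + 5*(-11)) = 29*(-23 + 5*(-11)) = 29*(-23 - 55) = 29*(-78) = -2262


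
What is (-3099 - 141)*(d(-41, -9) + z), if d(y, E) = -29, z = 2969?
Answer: -9525600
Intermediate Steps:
(-3099 - 141)*(d(-41, -9) + z) = (-3099 - 141)*(-29 + 2969) = -3240*2940 = -9525600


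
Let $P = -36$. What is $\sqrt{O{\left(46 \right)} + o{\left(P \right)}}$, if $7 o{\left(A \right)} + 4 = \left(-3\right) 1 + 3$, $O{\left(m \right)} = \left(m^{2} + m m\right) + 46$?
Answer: $\frac{\sqrt{209594}}{7} \approx 65.402$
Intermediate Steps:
$O{\left(m \right)} = 46 + 2 m^{2}$ ($O{\left(m \right)} = \left(m^{2} + m^{2}\right) + 46 = 2 m^{2} + 46 = 46 + 2 m^{2}$)
$o{\left(A \right)} = - \frac{4}{7}$ ($o{\left(A \right)} = - \frac{4}{7} + \frac{\left(-3\right) 1 + 3}{7} = - \frac{4}{7} + \frac{-3 + 3}{7} = - \frac{4}{7} + \frac{1}{7} \cdot 0 = - \frac{4}{7} + 0 = - \frac{4}{7}$)
$\sqrt{O{\left(46 \right)} + o{\left(P \right)}} = \sqrt{\left(46 + 2 \cdot 46^{2}\right) - \frac{4}{7}} = \sqrt{\left(46 + 2 \cdot 2116\right) - \frac{4}{7}} = \sqrt{\left(46 + 4232\right) - \frac{4}{7}} = \sqrt{4278 - \frac{4}{7}} = \sqrt{\frac{29942}{7}} = \frac{\sqrt{209594}}{7}$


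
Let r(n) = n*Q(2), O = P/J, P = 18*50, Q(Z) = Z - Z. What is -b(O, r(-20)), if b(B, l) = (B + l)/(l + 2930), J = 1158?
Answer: -15/56549 ≈ -0.00026526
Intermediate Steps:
Q(Z) = 0
P = 900
O = 150/193 (O = 900/1158 = 900*(1/1158) = 150/193 ≈ 0.77720)
r(n) = 0 (r(n) = n*0 = 0)
b(B, l) = (B + l)/(2930 + l)
-b(O, r(-20)) = -(150/193 + 0)/(2930 + 0) = -150/(2930*193) = -1*15/56549 = -15/56549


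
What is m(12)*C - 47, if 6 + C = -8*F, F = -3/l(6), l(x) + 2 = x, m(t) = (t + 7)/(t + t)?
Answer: -47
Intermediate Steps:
m(t) = (7 + t)/(2*t) (m(t) = (7 + t)/((2*t)) = (7 + t)*(1/(2*t)) = (7 + t)/(2*t))
l(x) = -2 + x
F = -3/4 (F = -3/(-2 + 6) = -3/4 ≈ -0.75000)
C = 0 (C = -6 - 8*(-3/4) = -6 + 6 = 0)
m(12)*C - 47 = ((1/2)*(7 + 12)/12)*0 - 47 = ((1/2)*(1/12)*19)*0 - 47 = (19/24)*0 - 47 = 0 - 47 = -47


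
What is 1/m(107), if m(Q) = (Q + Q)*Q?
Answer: 1/22898 ≈ 4.3672e-5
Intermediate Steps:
m(Q) = 2*Q**2 (m(Q) = (2*Q)*Q = 2*Q**2)
1/m(107) = 1/(2*107**2) = 1/(2*11449) = 1/22898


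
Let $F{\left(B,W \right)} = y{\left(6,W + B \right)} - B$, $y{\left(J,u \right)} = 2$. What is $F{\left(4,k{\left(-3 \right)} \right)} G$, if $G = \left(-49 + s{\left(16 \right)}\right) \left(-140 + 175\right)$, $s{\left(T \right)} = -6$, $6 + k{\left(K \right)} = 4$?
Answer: $3850$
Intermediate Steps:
$k{\left(K \right)} = -2$ ($k{\left(K \right)} = -6 + 4 = -2$)
$F{\left(B,W \right)} = 2 - B$
$G = -1925$ ($G = \left(-49 - 6\right) \left(-140 + 175\right) = \left(-55\right) 35 = -1925$)
$F{\left(4,k{\left(-3 \right)} \right)} G = \left(2 - 4\right) \left(-1925\right) = \left(-2\right) \left(-1925\right) = 3850$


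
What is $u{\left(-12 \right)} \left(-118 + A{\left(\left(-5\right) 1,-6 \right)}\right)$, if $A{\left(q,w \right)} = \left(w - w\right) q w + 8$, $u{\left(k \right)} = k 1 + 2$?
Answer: $1100$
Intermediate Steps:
$u{\left(k \right)} = 2 + k$ ($u{\left(k \right)} = k + 2 = 2 + k$)
$A{\left(q,w \right)} = 8$ ($A{\left(q,w \right)} = 0 q w + 8 = 0 w + 8 = 0 + 8 = 8$)
$u{\left(-12 \right)} \left(-118 + A{\left(\left(-5\right) 1,-6 \right)}\right) = \left(2 - 12\right) \left(-118 + 8\right) = \left(-10\right) \left(-110\right) = 1100$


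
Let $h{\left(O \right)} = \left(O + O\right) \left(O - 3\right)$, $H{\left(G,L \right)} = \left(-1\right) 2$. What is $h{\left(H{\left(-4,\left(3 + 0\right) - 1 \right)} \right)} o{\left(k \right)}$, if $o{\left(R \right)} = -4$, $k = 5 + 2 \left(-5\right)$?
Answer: $-80$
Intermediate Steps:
$H{\left(G,L \right)} = -2$
$h{\left(O \right)} = 2 O \left(-3 + O\right)$
$k = -5$ ($k = 5 - 10 = -5$)
$h{\left(H{\left(-4,\left(3 + 0\right) - 1 \right)} \right)} o{\left(k \right)} = 2 \left(-2\right) \left(-3 - 2\right) \left(-4\right) = 2 \left(-2\right) \left(-5\right) \left(-4\right) = 20 \left(-4\right) = -80$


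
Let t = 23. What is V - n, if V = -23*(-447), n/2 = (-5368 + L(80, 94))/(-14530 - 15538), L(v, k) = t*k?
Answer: 77280674/7517 ≈ 10281.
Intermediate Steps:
L(v, k) = 23*k
n = 1603/7517 (n = 2*((-5368 + 23*94)/(-14530 - 15538)) = 2*((-5368 + 2162)/(-30068)) = 2*(-3206*(-1/30068)) = 2*(1603/15034) = 1603/7517 ≈ 0.21325)
V = 10281
V - n = 10281 - 1*1603/7517 = 10281 - 1603/7517 = 77280674/7517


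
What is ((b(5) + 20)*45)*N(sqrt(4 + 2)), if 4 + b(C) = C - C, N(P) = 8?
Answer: 5760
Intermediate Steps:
b(C) = -4 (b(C) = -4 + (C - C) = -4 + 0 = -4)
((b(5) + 20)*45)*N(sqrt(4 + 2)) = ((-4 + 20)*45)*8 = (16*45)*8 = 720*8 = 5760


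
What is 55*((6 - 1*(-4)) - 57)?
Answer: -2585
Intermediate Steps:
55*((6 - 1*(-4)) - 57) = 55*((6 + 4) - 57) = 55*(10 - 57) = 55*(-47) = -2585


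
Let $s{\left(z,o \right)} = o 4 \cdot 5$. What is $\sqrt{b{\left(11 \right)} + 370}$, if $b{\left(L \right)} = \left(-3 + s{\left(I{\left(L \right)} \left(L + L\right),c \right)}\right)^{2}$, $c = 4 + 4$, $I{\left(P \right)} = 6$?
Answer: $\sqrt{25019} \approx 158.17$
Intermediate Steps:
$c = 8$
$s{\left(z,o \right)} = 20 o$ ($s{\left(z,o \right)} = 4 o 5 = 20 o$)
$b{\left(L \right)} = 24649$ ($b{\left(L \right)} = \left(-3 + 20 \cdot 8\right)^{2} = \left(-3 + 160\right)^{2} = 157^{2} = 24649$)
$\sqrt{b{\left(11 \right)} + 370} = \sqrt{24649 + 370} = \sqrt{25019}$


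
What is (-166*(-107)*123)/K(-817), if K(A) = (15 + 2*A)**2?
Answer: 2184726/2621161 ≈ 0.83350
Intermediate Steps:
(-166*(-107)*123)/K(-817) = (-166*(-107)*123)/((15 + 2*(-817))**2) = (17762*123)/((15 - 1634)**2) = 2184726/((-1619)**2) = 2184726/2621161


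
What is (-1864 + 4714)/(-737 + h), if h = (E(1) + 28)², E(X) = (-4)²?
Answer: 2850/1199 ≈ 2.3770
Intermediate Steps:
E(X) = 16
h = 1936 (h = (16 + 28)² = 44² = 1936)
(-1864 + 4714)/(-737 + h) = (-1864 + 4714)/(-737 + 1936) = 2850/1199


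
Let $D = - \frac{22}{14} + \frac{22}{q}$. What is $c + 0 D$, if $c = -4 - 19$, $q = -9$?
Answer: $-23$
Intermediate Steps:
$c = -23$
$D = - \frac{253}{63}$ ($D = - \frac{22}{14} + \frac{22}{-9} = \left(-22\right) \frac{1}{14} + 22 \left(- \frac{1}{9}\right) = - \frac{11}{7} - \frac{22}{9} = - \frac{253}{63} \approx -4.0159$)
$c + 0 D = -23 + 0 \left(- \frac{253}{63}\right) = -23 + 0 = -23$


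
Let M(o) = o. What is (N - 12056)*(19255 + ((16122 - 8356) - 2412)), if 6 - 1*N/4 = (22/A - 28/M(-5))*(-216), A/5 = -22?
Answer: -906398688/5 ≈ -1.8128e+8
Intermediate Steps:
A = -110 (A = 5*(-22) = -110)
N = 23448/5 (N = 24 - 4*(22/(-110) - 28/(-5))*(-216) = 24 - 4*(22*(-1/110) - 28*(-⅕))*(-216) = 24 - 4*(-⅕ + 28/5)*(-216) = 24 - 108*(-216)/5 = 24 - 4*(-5832/5) = 24 + 23328/5 = 23448/5 ≈ 4689.6)
(N - 12056)*(19255 + ((16122 - 8356) - 2412)) = (23448/5 - 12056)*(19255 + ((16122 - 8356) - 2412)) = -36832*(19255 + (7766 - 2412))/5 = -36832*(19255 + 5354)/5 = -36832/5*24609 = -906398688/5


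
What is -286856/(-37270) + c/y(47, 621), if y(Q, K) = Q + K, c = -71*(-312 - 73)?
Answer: 605197629/12448180 ≈ 48.617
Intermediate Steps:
c = 27335 (c = -71*(-385) = 27335)
y(Q, K) = K + Q
-286856/(-37270) + c/y(47, 621) = -286856/(-37270) + 27335/(621 + 47) = -286856*(-1/37270) + 27335/668 = 143428/18635 + 27335*(1/668) = 143428/18635 + 27335/668 = 605197629/12448180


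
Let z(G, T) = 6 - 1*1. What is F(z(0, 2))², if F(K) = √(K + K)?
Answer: 10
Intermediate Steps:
z(G, T) = 5 (z(G, T) = 6 - 1 = 5)
F(K) = √2*√K (F(K) = √(2*K) = √2*√K)
F(z(0, 2))² = (√2*√5)² = (√10)² = 10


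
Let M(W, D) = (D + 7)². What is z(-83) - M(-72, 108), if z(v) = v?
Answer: -13308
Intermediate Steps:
M(W, D) = (7 + D)²
z(-83) - M(-72, 108) = -83 - (7 + 108)² = -83 - 1*115² = -83 - 1*13225 = -83 - 13225 = -13308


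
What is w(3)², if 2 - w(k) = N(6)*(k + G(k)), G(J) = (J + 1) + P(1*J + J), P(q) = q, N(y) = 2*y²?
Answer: 872356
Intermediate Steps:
G(J) = 1 + 3*J (G(J) = (J + 1) + (1*J + J) = (1 + J) + (J + J) = (1 + J) + 2*J = 1 + 3*J)
w(k) = -70 - 288*k (w(k) = 2 - 2*6²*(k + (1 + 3*k)) = 2 - 2*36*(1 + 4*k) = 2 - 72*(1 + 4*k) = 2 - (72 + 288*k) = 2 + (-72 - 288*k) = -70 - 288*k)
w(3)² = (-70 - 288*3)² = (-70 - 864)² = (-934)² = 872356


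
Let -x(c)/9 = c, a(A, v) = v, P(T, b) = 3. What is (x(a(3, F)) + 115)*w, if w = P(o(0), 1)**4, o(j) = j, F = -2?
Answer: 10773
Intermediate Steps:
x(c) = -9*c
w = 81 (w = 3**4 = 81)
(x(a(3, F)) + 115)*w = (-9*(-2) + 115)*81 = (18 + 115)*81 = 133*81 = 10773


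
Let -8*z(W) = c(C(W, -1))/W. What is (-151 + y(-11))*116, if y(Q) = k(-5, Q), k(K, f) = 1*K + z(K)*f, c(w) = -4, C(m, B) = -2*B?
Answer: -89842/5 ≈ -17968.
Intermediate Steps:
z(W) = 1/(2*W) (z(W) = -(-1)/(2*W) = 1/(2*W))
k(K, f) = K + f/(2*K) (k(K, f) = 1*K + (1/(2*K))*f = K + f/(2*K))
y(Q) = -5 - Q/10 (y(Q) = -5 + (1/2)*Q/(-5) = -5 + (1/2)*Q*(-1/5) = -5 - Q/10)
(-151 + y(-11))*116 = (-151 + (-5 - 1/10*(-11)))*116 = (-151 + (-5 + 11/10))*116 = (-151 - 39/10)*116 = -1549/10*116 = -89842/5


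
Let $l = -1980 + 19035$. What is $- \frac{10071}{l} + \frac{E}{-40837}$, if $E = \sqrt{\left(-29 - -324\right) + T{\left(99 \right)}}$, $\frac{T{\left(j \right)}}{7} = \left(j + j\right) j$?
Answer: $- \frac{1119}{1895} - \frac{\sqrt{137509}}{40837} \approx -0.59958$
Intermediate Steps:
$T{\left(j \right)} = 14 j^{2}$ ($T{\left(j \right)} = 7 \left(j + j\right) j = 7 \cdot 2 j j = 7 \cdot 2 j^{2} = 14 j^{2}$)
$l = 17055$
$E = \sqrt{137509}$ ($E = \sqrt{\left(-29 - -324\right) + 14 \cdot 99^{2}} = \sqrt{\left(-29 + 324\right) + 14 \cdot 9801} = \sqrt{295 + 137214} = \sqrt{137509} \approx 370.82$)
$- \frac{10071}{l} + \frac{E}{-40837} = - \frac{10071}{17055} + \frac{\sqrt{137509}}{-40837} = \left(-10071\right) \frac{1}{17055} + \sqrt{137509} \left(- \frac{1}{40837}\right) = - \frac{1119}{1895} - \frac{\sqrt{137509}}{40837}$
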